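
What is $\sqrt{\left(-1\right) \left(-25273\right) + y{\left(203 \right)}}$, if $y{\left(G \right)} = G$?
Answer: $2 \sqrt{6369} \approx 159.61$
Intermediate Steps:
$\sqrt{\left(-1\right) \left(-25273\right) + y{\left(203 \right)}} = \sqrt{\left(-1\right) \left(-25273\right) + 203} = \sqrt{25273 + 203} = \sqrt{25476} = 2 \sqrt{6369}$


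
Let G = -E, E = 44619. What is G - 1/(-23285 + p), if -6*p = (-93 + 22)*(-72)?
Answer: -1076968802/24137 ≈ -44619.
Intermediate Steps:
p = -852 (p = -(-93 + 22)*(-72)/6 = -(-71)*(-72)/6 = -⅙*5112 = -852)
G = -44619 (G = -1*44619 = -44619)
G - 1/(-23285 + p) = -44619 - 1/(-23285 - 852) = -44619 - 1/(-24137) = -44619 - 1*(-1/24137) = -44619 + 1/24137 = -1076968802/24137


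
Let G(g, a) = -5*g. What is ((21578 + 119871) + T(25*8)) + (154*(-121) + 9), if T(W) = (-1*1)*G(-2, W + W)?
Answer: 122814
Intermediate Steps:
T(W) = -10 (T(W) = (-1*1)*(-5*(-2)) = -1*10 = -10)
((21578 + 119871) + T(25*8)) + (154*(-121) + 9) = ((21578 + 119871) - 10) + (154*(-121) + 9) = (141449 - 10) + (-18634 + 9) = 141439 - 18625 = 122814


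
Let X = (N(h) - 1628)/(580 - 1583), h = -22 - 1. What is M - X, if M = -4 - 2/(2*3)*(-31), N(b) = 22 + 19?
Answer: 14296/3009 ≈ 4.7511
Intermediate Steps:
h = -23
N(b) = 41
X = 1587/1003 (X = (41 - 1628)/(580 - 1583) = -1587/(-1003) = -1587*(-1/1003) = 1587/1003 ≈ 1.5823)
M = 19/3 (M = -4 - 2/6*(-31) = -4 - 2*⅙*(-31) = -4 - ⅓*(-31) = -4 + 31/3 = 19/3 ≈ 6.3333)
M - X = 19/3 - 1*1587/1003 = 19/3 - 1587/1003 = 14296/3009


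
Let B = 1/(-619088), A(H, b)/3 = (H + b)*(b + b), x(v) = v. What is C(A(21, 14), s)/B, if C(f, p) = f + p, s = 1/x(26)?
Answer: -23661852904/13 ≈ -1.8201e+9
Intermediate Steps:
A(H, b) = 6*b*(H + b) (A(H, b) = 3*((H + b)*(b + b)) = 3*((H + b)*(2*b)) = 3*(2*b*(H + b)) = 6*b*(H + b))
s = 1/26 ≈ 0.038462
B = -1/619088 ≈ -1.6153e-6
C(A(21, 14), s)/B = (6*14*(21 + 14) + 1/26)/(-1/619088) = (6*14*35 + 1/26)*(-619088) = (2940 + 1/26)*(-619088) = (76441/26)*(-619088) = -23661852904/13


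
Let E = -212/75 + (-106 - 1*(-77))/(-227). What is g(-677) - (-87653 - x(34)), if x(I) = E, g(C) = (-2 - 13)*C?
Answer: 1665135251/17025 ≈ 97805.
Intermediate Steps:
g(C) = -15*C
E = -45949/17025 (E = -212*1/75 + (-106 + 77)*(-1/227) = -212/75 - 29*(-1/227) = -212/75 + 29/227 = -45949/17025 ≈ -2.6989)
x(I) = -45949/17025
g(-677) - (-87653 - x(34)) = -15*(-677) - (-87653 - 1*(-45949/17025)) = 10155 - (-87653 + 45949/17025) = 10155 - 1*(-1492246376/17025) = 10155 + 1492246376/17025 = 1665135251/17025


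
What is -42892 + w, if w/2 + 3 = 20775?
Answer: -1348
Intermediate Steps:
w = 41544 (w = -6 + 2*20775 = -6 + 41550 = 41544)
-42892 + w = -42892 + 41544 = -1348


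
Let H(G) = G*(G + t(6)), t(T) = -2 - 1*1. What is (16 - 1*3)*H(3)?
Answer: 0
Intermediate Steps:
t(T) = -3 (t(T) = -2 - 1 = -3)
H(G) = G*(-3 + G) (H(G) = G*(G - 3) = G*(-3 + G))
(16 - 1*3)*H(3) = (16 - 1*3)*(3*(-3 + 3)) = (16 - 3)*(3*0) = 13*0 = 0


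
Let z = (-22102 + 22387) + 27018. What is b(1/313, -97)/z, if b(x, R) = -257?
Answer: -257/27303 ≈ -0.0094129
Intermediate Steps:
z = 27303 (z = 285 + 27018 = 27303)
b(1/313, -97)/z = -257/27303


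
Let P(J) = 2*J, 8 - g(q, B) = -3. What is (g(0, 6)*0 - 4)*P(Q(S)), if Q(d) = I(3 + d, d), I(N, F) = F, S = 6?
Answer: -48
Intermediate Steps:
g(q, B) = 11 (g(q, B) = 8 - 1*(-3) = 8 + 3 = 11)
Q(d) = d
(g(0, 6)*0 - 4)*P(Q(S)) = (11*0 - 4)*(2*6) = (0 - 4)*12 = -4*12 = -48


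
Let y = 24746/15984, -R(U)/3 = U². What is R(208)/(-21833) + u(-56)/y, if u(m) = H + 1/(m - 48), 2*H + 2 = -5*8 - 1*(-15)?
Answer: -9767776227/3511816217 ≈ -2.7814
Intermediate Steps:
R(U) = -3*U²
y = 12373/7992 (y = 24746*(1/15984) = 12373/7992 ≈ 1.5482)
H = -27/2 (H = -1 + (-5*8 - 1*(-15))/2 = -1 + (-40 + 15)/2 = -1 + (½)*(-25) = -1 - 25/2 = -27/2 ≈ -13.500)
u(m) = -27/2 + 1/(-48 + m) (u(m) = -27/2 + 1/(m - 48) = -27/2 + 1/(-48 + m))
R(208)/(-21833) + u(-56)/y = -3*208²/(-21833) + ((1298 - 27*(-56))/(2*(-48 - 56)))/(12373/7992) = -3*43264*(-1/21833) + ((½)*(1298 + 1512)/(-104))*(7992/12373) = -129792*(-1/21833) + ((½)*(-1/104)*2810)*(7992/12373) = 129792/21833 - 1405/104*7992/12373 = 129792/21833 - 1403595/160849 = -9767776227/3511816217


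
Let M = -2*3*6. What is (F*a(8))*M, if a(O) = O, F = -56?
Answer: 16128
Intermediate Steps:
M = -36 (M = -6*6 = -36)
(F*a(8))*M = -56*8*(-36) = -448*(-36) = 16128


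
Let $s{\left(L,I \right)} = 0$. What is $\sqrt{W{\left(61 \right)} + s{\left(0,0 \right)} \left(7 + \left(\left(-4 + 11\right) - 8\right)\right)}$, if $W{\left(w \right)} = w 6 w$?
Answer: $61 \sqrt{6} \approx 149.42$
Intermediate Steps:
$W{\left(w \right)} = 6 w^{2}$ ($W{\left(w \right)} = 6 w w = 6 w^{2}$)
$\sqrt{W{\left(61 \right)} + s{\left(0,0 \right)} \left(7 + \left(\left(-4 + 11\right) - 8\right)\right)} = \sqrt{6 \cdot 61^{2} + 0 \left(7 + \left(\left(-4 + 11\right) - 8\right)\right)} = \sqrt{6 \cdot 3721 + 0 \left(7 + \left(7 - 8\right)\right)} = \sqrt{22326 + 0 \left(7 - 1\right)} = \sqrt{22326 + 0 \cdot 6} = \sqrt{22326 + 0} = \sqrt{22326} = 61 \sqrt{6}$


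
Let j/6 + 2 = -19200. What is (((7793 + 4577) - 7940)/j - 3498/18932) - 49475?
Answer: -6744689965546/136324599 ≈ -49475.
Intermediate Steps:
j = -115212 (j = -12 + 6*(-19200) = -12 - 115200 = -115212)
(((7793 + 4577) - 7940)/j - 3498/18932) - 49475 = (((7793 + 4577) - 7940)/(-115212) - 3498/18932) - 49475 = ((12370 - 7940)*(-1/115212) - 3498*1/18932) - 49475 = (4430*(-1/115212) - 1749/9466) - 49475 = (-2215/57606 - 1749/9466) - 49475 = -30430021/136324599 - 49475 = -6744689965546/136324599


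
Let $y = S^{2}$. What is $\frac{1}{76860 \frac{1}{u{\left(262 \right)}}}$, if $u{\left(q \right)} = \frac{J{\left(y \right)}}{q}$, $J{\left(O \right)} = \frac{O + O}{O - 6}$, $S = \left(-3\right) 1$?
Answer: $\frac{1}{3356220} \approx 2.9795 \cdot 10^{-7}$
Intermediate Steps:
$S = -3$
$y = 9$ ($y = \left(-3\right)^{2} = 9$)
$J{\left(O \right)} = \frac{2 O}{-6 + O}$
$u{\left(q \right)} = \frac{6}{q}$ ($u{\left(q \right)} = \frac{2 \cdot 9 \frac{1}{-6 + 9}}{q} = \frac{2 \cdot 9 \cdot \frac{1}{3}}{q} = \frac{6}{q}$)
$\frac{1}{76860 \frac{1}{u{\left(262 \right)}}} = \frac{1}{76860 \frac{1}{6 \cdot \frac{1}{262}}} = \frac{1}{76860 \frac{1}{\frac{3}{131}}} = \frac{1}{76860 \cdot \frac{131}{3}} = \frac{1}{3356220}$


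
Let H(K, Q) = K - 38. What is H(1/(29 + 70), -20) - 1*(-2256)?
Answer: 219583/99 ≈ 2218.0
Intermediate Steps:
H(K, Q) = -38 + K
H(1/(29 + 70), -20) - 1*(-2256) = (-38 + 1/(29 + 70)) - 1*(-2256) = (-38 + 1/99) + 2256 = -3761/99 + 2256 = 219583/99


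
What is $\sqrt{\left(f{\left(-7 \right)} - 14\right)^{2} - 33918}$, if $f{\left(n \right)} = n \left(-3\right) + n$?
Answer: $i \sqrt{33918} \approx 184.17 i$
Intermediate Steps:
$f{\left(n \right)} = - 2 n$ ($f{\left(n \right)} = - 3 n + n = - 2 n$)
$\sqrt{\left(f{\left(-7 \right)} - 14\right)^{2} - 33918} = \sqrt{\left(\left(-2\right) \left(-7\right) - 14\right)^{2} - 33918} = \sqrt{\left(14 - 14\right)^{2} - 33918} = \sqrt{0^{2} - 33918} = \sqrt{0 - 33918} = \sqrt{-33918} = i \sqrt{33918}$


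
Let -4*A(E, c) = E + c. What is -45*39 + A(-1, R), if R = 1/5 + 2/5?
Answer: -17549/10 ≈ -1754.9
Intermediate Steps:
R = 3/5 (R = 1*(1/5) + 2*(1/5) = 1/5 + 2/5 = 3/5 ≈ 0.60000)
A(E, c) = -E/4 - c/4 (A(E, c) = -(E + c)/4 = -E/4 - c/4)
-45*39 + A(-1, R) = -45*39 + (-1/4*(-1) - 1/4*3/5) = -1755 + (1/4 - 3/20) = -1755 + 1/10 = -17549/10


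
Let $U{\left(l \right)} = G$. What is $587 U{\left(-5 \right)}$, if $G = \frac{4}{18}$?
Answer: $\frac{1174}{9} \approx 130.44$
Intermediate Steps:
$G = \frac{2}{9}$ ($G = 4 \cdot \frac{1}{18} = \frac{2}{9} \approx 0.22222$)
$U{\left(l \right)} = \frac{2}{9}$
$587 U{\left(-5 \right)} = 587 \cdot \frac{2}{9} = \frac{1174}{9}$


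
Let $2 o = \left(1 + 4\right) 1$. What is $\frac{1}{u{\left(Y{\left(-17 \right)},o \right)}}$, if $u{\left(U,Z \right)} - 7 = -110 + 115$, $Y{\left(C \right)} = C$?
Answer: $\frac{1}{12} \approx 0.083333$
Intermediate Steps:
$o = \frac{5}{2}$ ($o = \frac{\left(1 + 4\right) 1}{2} = \frac{5 \cdot 1}{2} = \frac{1}{2} \cdot 5 = \frac{5}{2} \approx 2.5$)
$u{\left(U,Z \right)} = 12$ ($u{\left(U,Z \right)} = 7 + \left(-110 + 115\right) = 7 + 5 = 12$)
$\frac{1}{u{\left(Y{\left(-17 \right)},o \right)}} = \frac{1}{12}$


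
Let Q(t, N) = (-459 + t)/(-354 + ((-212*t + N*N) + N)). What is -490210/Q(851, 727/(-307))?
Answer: 298270189715455/1319486 ≈ 2.2605e+8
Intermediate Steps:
Q(t, N) = (-459 + t)/(-354 + N + N² - 212*t) (Q(t, N) = (-459 + t)/(-354 + ((-212*t + N²) + N)) = (-459 + t)/(-354 + ((N² - 212*t) + N)) = (-459 + t)/(-354 + (N + N² - 212*t)) = (-459 + t)/(-354 + N + N² - 212*t))
-490210/Q(851, 727/(-307)) = -490210*(-354 + 727/(-307) + (727/(-307))² - 212*851)/(-459 + 851) = -490210/(392/(-354 + 727*(-1/307) + (727*(-1/307))² - 180412)) = -490210/(392/(-354 - 727/307 + (-727/307)² - 180412)) = -490210/(392/(-354 - 727/307 + 528529/94249 - 180412)) = -490210/(392/(-17036709394/94249)) = -490210/((-94249/17036709394*392)) = -490210/(-18472804/8518354697) = -490210*(-8518354697/18472804) = 298270189715455/1319486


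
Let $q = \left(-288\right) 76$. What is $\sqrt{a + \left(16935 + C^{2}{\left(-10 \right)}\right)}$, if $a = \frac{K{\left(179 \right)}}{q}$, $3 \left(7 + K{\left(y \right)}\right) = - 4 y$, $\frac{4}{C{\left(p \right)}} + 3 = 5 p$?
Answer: $\frac{\sqrt{356098021061538}}{145008} \approx 130.13$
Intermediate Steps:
$C{\left(p \right)} = \frac{4}{-3 + 5 p}$
$q = -21888$
$K{\left(y \right)} = -7 - \frac{4 y}{3}$ ($K{\left(y \right)} = -7 + \frac{\left(-4\right) y}{3} = -7 - \frac{4 y}{3}$)
$a = \frac{737}{65664}$ ($a = \frac{-7 - \frac{716}{3}}{-21888} = \left(-7 - \frac{716}{3}\right) \left(- \frac{1}{21888}\right) = \left(- \frac{737}{3}\right) \left(- \frac{1}{21888}\right) = \frac{737}{65664} \approx 0.011224$)
$\sqrt{a + \left(16935 + C^{2}{\left(-10 \right)}\right)} = \sqrt{\frac{737}{65664} + \left(16935 + \left(\frac{4}{-3 + 5 \left(-10\right)}\right)^{2}\right)} = \sqrt{\frac{737}{65664} + \left(16935 + \left(\frac{4}{-3 - 50}\right)^{2}\right)} = \sqrt{\frac{737}{65664} + \left(16935 + \left(\frac{4}{-53}\right)^{2}\right)} = \sqrt{\frac{737}{65664} + \left(16935 + \left(4 \left(- \frac{1}{53}\right)\right)^{2}\right)} = \sqrt{\frac{737}{65664} + \left(16935 + \left(- \frac{4}{53}\right)^{2}\right)} = \sqrt{\frac{737}{65664} + \left(16935 + \frac{16}{2809}\right)} = \sqrt{\frac{737}{65664} + \frac{47570431}{2809}} = \sqrt{\frac{3123666851417}{184450176}} = \frac{\sqrt{356098021061538}}{145008}$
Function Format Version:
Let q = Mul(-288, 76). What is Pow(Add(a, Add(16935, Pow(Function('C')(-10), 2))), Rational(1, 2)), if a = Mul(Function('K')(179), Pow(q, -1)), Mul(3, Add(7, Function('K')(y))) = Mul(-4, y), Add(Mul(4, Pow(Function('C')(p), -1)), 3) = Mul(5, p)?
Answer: Mul(Rational(1, 145008), Pow(356098021061538, Rational(1, 2))) ≈ 130.13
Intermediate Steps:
Function('C')(p) = Mul(4, Pow(Add(-3, Mul(5, p)), -1))
q = -21888
Function('K')(y) = Add(-7, Mul(Rational(-4, 3), y)) (Function('K')(y) = Add(-7, Mul(Rational(1, 3), Mul(-4, y))) = Add(-7, Mul(Rational(-4, 3), y)))
a = Rational(737, 65664) (a = Mul(Add(-7, Mul(Rational(-4, 3), 179)), Pow(-21888, -1)) = Mul(Add(-7, Rational(-716, 3)), Rational(-1, 21888)) = Mul(Rational(-737, 3), Rational(-1, 21888)) = Rational(737, 65664) ≈ 0.011224)
Pow(Add(a, Add(16935, Pow(Function('C')(-10), 2))), Rational(1, 2)) = Pow(Add(Rational(737, 65664), Add(16935, Pow(Mul(4, Pow(Add(-3, Mul(5, -10)), -1)), 2))), Rational(1, 2)) = Pow(Add(Rational(737, 65664), Add(16935, Pow(Mul(4, Pow(Add(-3, -50), -1)), 2))), Rational(1, 2)) = Pow(Add(Rational(737, 65664), Add(16935, Pow(Mul(4, Pow(-53, -1)), 2))), Rational(1, 2)) = Pow(Add(Rational(737, 65664), Add(16935, Pow(Mul(4, Rational(-1, 53)), 2))), Rational(1, 2)) = Pow(Add(Rational(737, 65664), Add(16935, Pow(Rational(-4, 53), 2))), Rational(1, 2)) = Pow(Add(Rational(737, 65664), Add(16935, Rational(16, 2809))), Rational(1, 2)) = Pow(Add(Rational(737, 65664), Rational(47570431, 2809)), Rational(1, 2)) = Pow(Rational(3123666851417, 184450176), Rational(1, 2)) = Mul(Rational(1, 145008), Pow(356098021061538, Rational(1, 2)))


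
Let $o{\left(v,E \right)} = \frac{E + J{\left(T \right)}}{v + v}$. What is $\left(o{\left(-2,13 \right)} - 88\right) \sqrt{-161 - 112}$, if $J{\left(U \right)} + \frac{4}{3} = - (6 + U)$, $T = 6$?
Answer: $- \frac{1055 i \sqrt{273}}{12} \approx - 1452.6 i$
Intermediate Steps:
$J{\left(U \right)} = - \frac{22}{3} - U$ ($J{\left(U \right)} = - \frac{4}{3} - \left(6 + U\right) = - \frac{22}{3} - U$)
$o{\left(v,E \right)} = \frac{- \frac{40}{3} + E}{2 v}$ ($o{\left(v,E \right)} = \frac{E - \frac{40}{3}}{v + v} = \frac{E - \frac{40}{3}}{2 v} = \left(E - \frac{40}{3}\right) \frac{1}{2 v} = \left(- \frac{40}{3} + E\right) \frac{1}{2 v} = \frac{- \frac{40}{3} + E}{2 v}$)
$\left(o{\left(-2,13 \right)} - 88\right) \sqrt{-161 - 112} = \left(\frac{-40 + 3 \cdot 13}{6 \left(-2\right)} - 88\right) \sqrt{-161 - 112} = \left(\frac{1}{6} \left(- \frac{1}{2}\right) \left(-40 + 39\right) - 88\right) \sqrt{-273} = \left(\frac{1}{6} \left(- \frac{1}{2}\right) \left(-1\right) - 88\right) i \sqrt{273} = \left(\frac{1}{12} - 88\right) i \sqrt{273} = - \frac{1055 i \sqrt{273}}{12}$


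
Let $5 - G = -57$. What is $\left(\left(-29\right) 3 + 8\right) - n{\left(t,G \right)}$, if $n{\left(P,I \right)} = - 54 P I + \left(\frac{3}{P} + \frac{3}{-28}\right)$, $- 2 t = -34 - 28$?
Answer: $\frac{90019421}{868} \approx 1.0371 \cdot 10^{5}$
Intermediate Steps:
$t = 31$ ($t = - \frac{-34 - 28}{2} = \left(- \frac{1}{2}\right) \left(-62\right) = 31$)
$G = 62$ ($G = 5 - -57 = 5 + 57 = 62$)
$n{\left(P,I \right)} = - \frac{3}{28} + \frac{3}{P} - 54 I P$ ($n{\left(P,I \right)} = - 54 I P + \left(\frac{3}{P} + 3 \left(- \frac{1}{28}\right)\right) = - 54 I P - \left(\frac{3}{28} - \frac{3}{P}\right) = - \frac{3}{28} + \frac{3}{P} - 54 I P$)
$\left(\left(-29\right) 3 + 8\right) - n{\left(t,G \right)} = \left(\left(-29\right) 3 + 8\right) - \left(- \frac{3}{28} + \frac{3}{31} - 3348 \cdot 31\right) = \left(-87 + 8\right) - \left(- \frac{3}{28} + 3 \cdot \frac{1}{31} - 103788\right) = -79 - \left(- \frac{3}{28} + \frac{3}{31} - 103788\right) = -79 - - \frac{90087993}{868} = -79 + \frac{90087993}{868} = \frac{90019421}{868}$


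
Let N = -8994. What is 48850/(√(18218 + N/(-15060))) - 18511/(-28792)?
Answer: 18511/28792 + 48850*√114778984290/45728679 ≈ 362.56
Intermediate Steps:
48850/(√(18218 + N/(-15060))) - 18511/(-28792) = 48850/(√(18218 - 8994/(-15060))) - 18511/(-28792) = 48850/(√(18218 - 8994*(-1/15060))) - 18511*(-1/28792) = 48850/(√(18218 + 1499/2510)) + 18511/28792 = 48850/(√(45728679/2510)) + 18511/28792 = 48850/((√114778984290/2510)) + 18511/28792 = 48850*(√114778984290/45728679) + 18511/28792 = 48850*√114778984290/45728679 + 18511/28792 = 18511/28792 + 48850*√114778984290/45728679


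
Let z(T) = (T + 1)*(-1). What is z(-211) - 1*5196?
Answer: -4986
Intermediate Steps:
z(T) = -1 - T (z(T) = (1 + T)*(-1) = -1 - T)
z(-211) - 1*5196 = (-1 - 1*(-211)) - 1*5196 = (-1 + 211) - 5196 = 210 - 5196 = -4986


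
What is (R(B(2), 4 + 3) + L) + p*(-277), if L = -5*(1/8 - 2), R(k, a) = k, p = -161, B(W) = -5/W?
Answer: 356831/8 ≈ 44604.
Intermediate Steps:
L = 75/8 (L = -5*(1/8 - 2) = -5*(-15/8) = 75/8 ≈ 9.3750)
(R(B(2), 4 + 3) + L) + p*(-277) = (-5/2 + 75/8) - 161*(-277) = (-5*1/2 + 75/8) + 44597 = (-5/2 + 75/8) + 44597 = 55/8 + 44597 = 356831/8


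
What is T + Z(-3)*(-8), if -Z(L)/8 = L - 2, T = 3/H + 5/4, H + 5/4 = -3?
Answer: -21723/68 ≈ -319.46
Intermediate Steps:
H = -17/4 (H = -5/4 - 3 = -17/4 ≈ -4.2500)
T = 37/68 (T = 3/(-17/4) + 5/4 = 3*(-4/17) + 5*(1/4) = -12/17 + 5/4 = 37/68 ≈ 0.54412)
Z(L) = 16 - 8*L (Z(L) = -8*(L - 2) = -8*(-2 + L) = 16 - 8*L)
T + Z(-3)*(-8) = 37/68 + (16 - 8*(-3))*(-8) = 37/68 + (16 + 24)*(-8) = 37/68 + 40*(-8) = 37/68 - 320 = -21723/68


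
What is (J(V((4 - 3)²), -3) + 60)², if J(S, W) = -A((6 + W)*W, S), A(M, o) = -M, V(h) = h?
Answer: 2601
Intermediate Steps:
J(S, W) = W*(6 + W) (J(S, W) = -(-1)*(6 + W)*W = -(-1)*W*(6 + W) = W*(6 + W))
(J(V((4 - 3)²), -3) + 60)² = (-3*(6 - 3) + 60)² = (-3*3 + 60)² = (-9 + 60)² = 51² = 2601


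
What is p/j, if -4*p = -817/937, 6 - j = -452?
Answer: 817/1716584 ≈ 0.00047595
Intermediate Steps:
j = 458 (j = 6 - 1*(-452) = 6 + 452 = 458)
p = 817/3748 (p = -(-817)/(4*937) = -1/4*(-817/937) = 817/3748 ≈ 0.21798)
p/j = (817/3748)/458 = (817/3748)*(1/458) = 817/1716584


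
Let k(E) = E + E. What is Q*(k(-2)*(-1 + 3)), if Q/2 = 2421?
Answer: -38736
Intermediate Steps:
k(E) = 2*E
Q = 4842 (Q = 2*2421 = 4842)
Q*(k(-2)*(-1 + 3)) = 4842*((2*(-2))*(-1 + 3)) = 4842*(-4*2) = 4842*(-8) = -38736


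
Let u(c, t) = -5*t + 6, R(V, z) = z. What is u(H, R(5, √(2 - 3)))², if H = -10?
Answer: 11 - 60*I ≈ 11.0 - 60.0*I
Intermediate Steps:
u(c, t) = 6 - 5*t
u(H, R(5, √(2 - 3)))² = (6 - 5*√(2 - 3))² = (6 - 5*I)²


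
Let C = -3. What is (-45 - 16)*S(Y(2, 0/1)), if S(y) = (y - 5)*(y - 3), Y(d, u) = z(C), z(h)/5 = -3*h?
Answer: -102480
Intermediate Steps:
z(h) = -15*h (z(h) = 5*(-3*h) = -15*h)
Y(d, u) = 45 (Y(d, u) = -15*(-3) = 45)
S(y) = (-5 + y)*(-3 + y)
(-45 - 16)*S(Y(2, 0/1)) = (-45 - 16)*(15 + 45² - 8*45) = -61*(15 + 2025 - 360) = -61*1680 = -102480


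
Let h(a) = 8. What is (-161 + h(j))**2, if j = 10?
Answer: 23409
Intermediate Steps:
(-161 + h(j))**2 = (-161 + 8)**2 = (-153)**2 = 23409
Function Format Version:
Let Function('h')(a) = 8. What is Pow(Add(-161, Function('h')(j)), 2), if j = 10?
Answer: 23409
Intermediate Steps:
Pow(Add(-161, Function('h')(j)), 2) = Pow(Add(-161, 8), 2) = Pow(-153, 2) = 23409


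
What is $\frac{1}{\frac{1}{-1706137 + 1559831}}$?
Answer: $-146306$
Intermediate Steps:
$\frac{1}{\frac{1}{-1706137 + 1559831}} = \frac{1}{\frac{1}{-146306}} = \frac{1}{- \frac{1}{146306}} = -146306$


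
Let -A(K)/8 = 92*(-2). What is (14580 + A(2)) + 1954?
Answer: 18006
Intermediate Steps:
A(K) = 1472 (A(K) = -736*(-2) = -8*(-184) = 1472)
(14580 + A(2)) + 1954 = (14580 + 1472) + 1954 = 16052 + 1954 = 18006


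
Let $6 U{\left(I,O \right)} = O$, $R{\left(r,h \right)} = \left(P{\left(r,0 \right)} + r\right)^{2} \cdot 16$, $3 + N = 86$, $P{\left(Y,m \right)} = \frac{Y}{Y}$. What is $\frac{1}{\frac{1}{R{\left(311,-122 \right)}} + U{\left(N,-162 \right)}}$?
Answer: $- \frac{1557504}{42052607} \approx -0.037037$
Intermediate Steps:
$P{\left(Y,m \right)} = 1$
$N = 83$ ($N = -3 + 86 = 83$)
$R{\left(r,h \right)} = 16 \left(1 + r\right)^{2}$ ($R{\left(r,h \right)} = \left(1 + r\right)^{2} \cdot 16 = 16 \left(1 + r\right)^{2}$)
$U{\left(I,O \right)} = \frac{O}{6}$
$\frac{1}{\frac{1}{R{\left(311,-122 \right)}} + U{\left(N,-162 \right)}} = \frac{1}{\frac{1}{16 \left(1 + 311\right)^{2}} + \frac{1}{6} \left(-162\right)} = \frac{1}{\frac{1}{16 \cdot 312^{2}} - 27} = \frac{1}{\frac{1}{16 \cdot 97344} - 27} = \frac{1}{\frac{1}{1557504} - 27} = \frac{1}{- \frac{42052607}{1557504}} = - \frac{1557504}{42052607}$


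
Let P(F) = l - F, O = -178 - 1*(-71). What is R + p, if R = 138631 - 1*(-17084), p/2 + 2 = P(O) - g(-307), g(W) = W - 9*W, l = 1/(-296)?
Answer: 22349923/148 ≈ 1.5101e+5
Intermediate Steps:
l = -1/296 ≈ -0.0033784
O = -107 (O = -178 + 71 = -107)
P(F) = -1/296 - F
g(W) = -8*W
p = -695897/148 (p = -4 + 2*((-1/296 - 1*(-107)) - (-8)*(-307)) = -4 + 2*((-1/296 + 107) - 1*2456) = -4 + 2*(31671/296 - 2456) = -4 + 2*(-695305/296) = -4 - 695305/148 = -695897/148 ≈ -4702.0)
R = 155715 (R = 138631 + 17084 = 155715)
R + p = 155715 - 695897/148 = 22349923/148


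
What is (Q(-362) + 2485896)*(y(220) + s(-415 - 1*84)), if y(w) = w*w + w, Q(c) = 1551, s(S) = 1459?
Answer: 124568858313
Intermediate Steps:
y(w) = w + w**2 (y(w) = w**2 + w = w + w**2)
(Q(-362) + 2485896)*(y(220) + s(-415 - 1*84)) = (1551 + 2485896)*(220*(1 + 220) + 1459) = 2487447*(220*221 + 1459) = 2487447*(48620 + 1459) = 2487447*50079 = 124568858313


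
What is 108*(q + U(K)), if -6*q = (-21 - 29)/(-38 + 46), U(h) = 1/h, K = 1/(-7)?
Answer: -1287/2 ≈ -643.50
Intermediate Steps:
K = -⅐ ≈ -0.14286
q = 25/24 (q = -(-21 - 29)/(6*(-38 + 46)) = -(-25)/(3*8) = -⅙*(-25/4) = 25/24 ≈ 1.0417)
108*(q + U(K)) = 108*(25/24 + 1/(-⅐)) = 108*(25/24 - 7) = 108*(-143/24) = -1287/2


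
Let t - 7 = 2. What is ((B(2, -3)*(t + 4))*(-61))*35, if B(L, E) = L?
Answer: -55510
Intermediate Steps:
t = 9 (t = 7 + 2 = 9)
((B(2, -3)*(t + 4))*(-61))*35 = ((2*(9 + 4))*(-61))*35 = ((2*13)*(-61))*35 = (26*(-61))*35 = -1586*35 = -55510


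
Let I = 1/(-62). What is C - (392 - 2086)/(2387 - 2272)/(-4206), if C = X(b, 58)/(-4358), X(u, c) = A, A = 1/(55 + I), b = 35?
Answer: -6299191912/1796475689295 ≈ -0.0035064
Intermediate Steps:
I = -1/62 ≈ -0.016129
A = 62/3409 (A = 1/(55 - 1/62) = 1/(3409/62) = 62/3409 ≈ 0.018187)
X(u, c) = 62/3409
C = -31/7428211 (C = (62/3409)/(-4358) = (62/3409)*(-1/4358) = -31/7428211 ≈ -4.1733e-6)
C - (392 - 2086)/(2387 - 2272)/(-4206) = -31/7428211 - (392 - 2086)/(2387 - 2272)/(-4206) = -31/7428211 - (-1694/115)*(-1)/4206 = -31/7428211 - (-1694*1/115)*(-1)/4206 = -31/7428211 - (-1694)*(-1)/(115*4206) = -31/7428211 - 1*847/241845 = -31/7428211 - 847/241845 = -6299191912/1796475689295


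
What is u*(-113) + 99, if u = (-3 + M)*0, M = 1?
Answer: 99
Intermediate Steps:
u = 0 (u = (-3 + 1)*0 = -2*0 = 0)
u*(-113) + 99 = 0*(-113) + 99 = 0 + 99 = 99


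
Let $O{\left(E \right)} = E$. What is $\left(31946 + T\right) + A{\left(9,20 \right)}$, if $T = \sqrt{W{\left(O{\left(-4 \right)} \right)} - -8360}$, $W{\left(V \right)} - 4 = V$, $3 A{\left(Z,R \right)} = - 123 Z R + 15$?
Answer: $24571 + 2 \sqrt{2090} \approx 24662.0$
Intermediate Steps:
$A{\left(Z,R \right)} = 5 - 41 R Z$ ($A{\left(Z,R \right)} = \frac{- 123 Z R + 15}{3} = \frac{- 123 R Z + 15}{3} = \frac{15 - 123 R Z}{3} = 5 - 41 R Z$)
$W{\left(V \right)} = 4 + V$
$T = 2 \sqrt{2090}$ ($T = \sqrt{\left(4 - 4\right) - -8360} = \sqrt{0 + 8360} = \sqrt{8360} = 2 \sqrt{2090} \approx 91.433$)
$\left(31946 + T\right) + A{\left(9,20 \right)} = \left(31946 + 2 \sqrt{2090}\right) + \left(5 - 820 \cdot 9\right) = \left(31946 + 2 \sqrt{2090}\right) + \left(5 - 7380\right) = \left(31946 + 2 \sqrt{2090}\right) - 7375 = 24571 + 2 \sqrt{2090}$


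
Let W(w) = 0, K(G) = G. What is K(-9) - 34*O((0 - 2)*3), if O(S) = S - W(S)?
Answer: 195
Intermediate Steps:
O(S) = S (O(S) = S - 1*0 = S + 0 = S)
K(-9) - 34*O((0 - 2)*3) = -9 - 34*(0 - 2)*3 = -9 - (-68)*3 = -9 - 34*(-6) = -9 + 204 = 195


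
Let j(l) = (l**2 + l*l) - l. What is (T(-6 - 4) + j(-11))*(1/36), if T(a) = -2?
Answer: 251/36 ≈ 6.9722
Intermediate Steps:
j(l) = -l + 2*l**2 (j(l) = (l**2 + l**2) - l = 2*l**2 - l = -l + 2*l**2)
(T(-6 - 4) + j(-11))*(1/36) = (-2 - 11*(-1 + 2*(-11)))*(1/36) = (-2 - 11*(-1 - 22))*(1*(1/36)) = (-2 - 11*(-23))*(1/36) = (-2 + 253)*(1/36) = 251*(1/36) = 251/36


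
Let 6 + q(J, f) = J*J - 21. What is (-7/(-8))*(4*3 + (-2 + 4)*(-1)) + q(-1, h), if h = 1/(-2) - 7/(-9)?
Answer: -69/4 ≈ -17.250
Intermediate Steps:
h = 5/18 (h = 1*(-½) - 7*(-⅑) = -½ + 7/9 = 5/18 ≈ 0.27778)
q(J, f) = -27 + J² (q(J, f) = -6 + (J*J - 21) = -6 + (J² - 21) = -6 + (-21 + J²) = -27 + J²)
(-7/(-8))*(4*3 + (-2 + 4)*(-1)) + q(-1, h) = (-7/(-8))*(4*3 + (-2 + 4)*(-1)) + (-27 + (-1)²) = (-7*(-⅛))*(12 + 2*(-1)) + (-27 + 1) = 7*(12 - 2)/8 - 26 = (7/8)*10 - 26 = 35/4 - 26 = -69/4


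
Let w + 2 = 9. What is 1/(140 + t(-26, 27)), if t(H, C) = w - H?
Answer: 1/173 ≈ 0.0057803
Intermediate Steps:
w = 7 (w = -2 + 9 = 7)
t(H, C) = 7 - H
1/(140 + t(-26, 27)) = 1/(140 + (7 - 1*(-26))) = 1/(140 + (7 + 26)) = 1/(140 + 33) = 1/173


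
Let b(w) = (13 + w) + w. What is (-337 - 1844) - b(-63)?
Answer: -2068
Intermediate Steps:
b(w) = 13 + 2*w
(-337 - 1844) - b(-63) = (-337 - 1844) - (13 + 2*(-63)) = -2181 - (13 - 126) = -2181 - 1*(-113) = -2181 + 113 = -2068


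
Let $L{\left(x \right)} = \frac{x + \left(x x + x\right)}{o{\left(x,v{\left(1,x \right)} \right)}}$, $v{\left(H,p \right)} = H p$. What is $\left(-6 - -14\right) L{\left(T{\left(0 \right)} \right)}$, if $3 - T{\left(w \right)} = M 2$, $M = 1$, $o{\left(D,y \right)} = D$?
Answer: $24$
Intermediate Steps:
$T{\left(w \right)} = 1$ ($T{\left(w \right)} = 3 - 1 \cdot 2 = 3 - 2 = 1$)
$L{\left(x \right)} = \frac{x^{2} + 2 x}{x}$ ($L{\left(x \right)} = \frac{x + \left(x x + x\right)}{x} = \frac{x + \left(x^{2} + x\right)}{x} = \frac{x + \left(x + x^{2}\right)}{x} = \frac{x^{2} + 2 x}{x}$)
$\left(-6 - -14\right) L{\left(T{\left(0 \right)} \right)} = \left(-6 - -14\right) \left(2 + 1\right) = \left(-6 + 14\right) 3 = 8 \cdot 3 = 24$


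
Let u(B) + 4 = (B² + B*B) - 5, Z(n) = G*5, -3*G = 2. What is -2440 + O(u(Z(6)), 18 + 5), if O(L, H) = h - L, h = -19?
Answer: -22250/9 ≈ -2472.2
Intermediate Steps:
G = -⅔ (G = -⅓*2 = -⅔ ≈ -0.66667)
Z(n) = -10/3 (Z(n) = -⅔*5 = -10/3)
u(B) = -9 + 2*B² (u(B) = -4 + ((B² + B*B) - 5) = -4 + ((B² + B²) - 5) = -4 + (2*B² - 5) = -4 + (-5 + 2*B²) = -9 + 2*B²)
O(L, H) = -19 - L
-2440 + O(u(Z(6)), 18 + 5) = -2440 + (-19 - (-9 + 2*(-10/3)²)) = -2440 + (-19 - (-9 + 2*(100/9))) = -2440 + (-19 - (-9 + 200/9)) = -2440 + (-19 - 1*119/9) = -2440 + (-19 - 119/9) = -2440 - 290/9 = -22250/9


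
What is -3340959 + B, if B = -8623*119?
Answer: -4367096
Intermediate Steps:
B = -1026137
-3340959 + B = -3340959 - 1026137 = -4367096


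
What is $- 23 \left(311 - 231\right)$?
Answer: $-1840$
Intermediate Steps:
$- 23 \left(311 - 231\right) = \left(-23\right) 80 = -1840$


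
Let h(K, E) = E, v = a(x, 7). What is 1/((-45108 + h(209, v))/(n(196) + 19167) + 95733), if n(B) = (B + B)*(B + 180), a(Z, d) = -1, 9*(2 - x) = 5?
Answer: 166559/15945147638 ≈ 1.0446e-5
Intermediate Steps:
x = 13/9 (x = 2 - 1/9*5 = 2 - 5/9 = 13/9 ≈ 1.4444)
n(B) = 2*B*(180 + B) (n(B) = (2*B)*(180 + B) = 2*B*(180 + B))
v = -1
1/((-45108 + h(209, v))/(n(196) + 19167) + 95733) = 1/((-45108 - 1)/(2*196*(180 + 196) + 19167) + 95733) = 1/(-45109/(2*196*376 + 19167) + 95733) = 1/(-45109/(147392 + 19167) + 95733) = 1/(-45109/166559 + 95733) = 1/(15945147638/166559) = 166559/15945147638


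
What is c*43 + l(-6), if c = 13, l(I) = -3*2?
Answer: 553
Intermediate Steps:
l(I) = -6
c*43 + l(-6) = 13*43 - 6 = 559 - 6 = 553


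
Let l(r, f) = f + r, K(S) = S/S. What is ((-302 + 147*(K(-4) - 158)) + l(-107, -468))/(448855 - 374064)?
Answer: -23956/74791 ≈ -0.32031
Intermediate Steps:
K(S) = 1
((-302 + 147*(K(-4) - 158)) + l(-107, -468))/(448855 - 374064) = ((-302 + 147*(1 - 158)) + (-468 - 107))/(448855 - 374064) = ((-302 + 147*(-157)) - 575)/74791 = ((-302 - 23079) - 575)*(1/74791) = (-23381 - 575)*(1/74791) = -23956*1/74791 = -23956/74791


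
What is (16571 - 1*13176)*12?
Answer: 40740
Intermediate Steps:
(16571 - 1*13176)*12 = (16571 - 13176)*12 = 3395*12 = 40740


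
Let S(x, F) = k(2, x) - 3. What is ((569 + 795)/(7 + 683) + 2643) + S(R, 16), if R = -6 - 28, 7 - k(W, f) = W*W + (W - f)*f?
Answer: 1334797/345 ≈ 3869.0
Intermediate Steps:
k(W, f) = 7 - W² - f*(W - f) (k(W, f) = 7 - (W*W + (W - f)*f) = 7 - (W² + f*(W - f)) = 7 + (-W² - f*(W - f)) = 7 - W² - f*(W - f))
R = -34
S(x, F) = x² - 2*x (S(x, F) = (7 + x² - 1*2² - 1*2*x) - 3 = (7 + x² - 1*4 - 2*x) - 3 = (7 + x² - 4 - 2*x) - 3 = (3 + x² - 2*x) - 3 = x² - 2*x)
((569 + 795)/(7 + 683) + 2643) + S(R, 16) = ((569 + 795)/(7 + 683) + 2643) - 34*(-2 - 34) = (1364/690 + 2643) - 34*(-36) = (1364*(1/690) + 2643) + 1224 = (682/345 + 2643) + 1224 = 912517/345 + 1224 = 1334797/345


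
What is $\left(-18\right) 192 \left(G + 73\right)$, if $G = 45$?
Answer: $-407808$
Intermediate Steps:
$\left(-18\right) 192 \left(G + 73\right) = \left(-18\right) 192 \left(45 + 73\right) = \left(-3456\right) 118 = -407808$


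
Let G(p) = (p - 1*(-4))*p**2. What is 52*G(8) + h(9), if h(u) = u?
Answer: 39945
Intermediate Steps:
G(p) = p**2*(4 + p) (G(p) = (p + 4)*p**2 = (4 + p)*p**2 = p**2*(4 + p))
52*G(8) + h(9) = 52*(8**2*(4 + 8)) + 9 = 52*(64*12) + 9 = 52*768 + 9 = 39936 + 9 = 39945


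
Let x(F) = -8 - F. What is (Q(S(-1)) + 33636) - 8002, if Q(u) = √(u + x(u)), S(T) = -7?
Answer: 25634 + 2*I*√2 ≈ 25634.0 + 2.8284*I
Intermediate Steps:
Q(u) = 2*I*√2 (Q(u) = √(u + (-8 - u)) = √(-8) = 2*I*√2)
(Q(S(-1)) + 33636) - 8002 = (2*I*√2 + 33636) - 8002 = (33636 + 2*I*√2) - 8002 = 25634 + 2*I*√2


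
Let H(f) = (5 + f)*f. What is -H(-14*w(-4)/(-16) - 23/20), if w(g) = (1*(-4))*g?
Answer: -91749/400 ≈ -229.37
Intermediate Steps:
w(g) = -4*g
H(f) = f*(5 + f)
-H(-14*w(-4)/(-16) - 23/20) = -(-(-56)*(-4)/(-16) - 23/20)*(5 + (-(-56)*(-4)/(-16) - 23/20)) = -(-14*16*(-1/16) - 23*1/20)*(5 + (-14*16*(-1/16) - 23*1/20)) = -(-224*(-1/16) - 23/20)*(5 + (-224*(-1/16) - 23/20)) = -(14 - 23/20)*(5 + (14 - 23/20)) = -257*(5 + 257/20)/20 = -257*357/(20*20) = -1*91749/400 = -91749/400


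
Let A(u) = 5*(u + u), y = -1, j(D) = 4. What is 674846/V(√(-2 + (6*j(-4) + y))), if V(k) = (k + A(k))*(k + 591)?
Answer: -337423/1920930 + 66472331*√21/13446510 ≈ 22.478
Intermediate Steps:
A(u) = 10*u (A(u) = 5*(2*u) = 10*u)
V(k) = 11*k*(591 + k) (V(k) = (k + 10*k)*(k + 591) = (11*k)*(591 + k) = 11*k*(591 + k))
674846/V(√(-2 + (6*j(-4) + y))) = 674846/((11*√(-2 + (6*4 - 1))*(591 + √(-2 + (6*4 - 1))))) = 674846/((11*√(-2 + (24 - 1))*(591 + √(-2 + (24 - 1))))) = 674846/((11*√(-2 + 23)*(591 + √(-2 + 23)))) = 674846/((11*√21*(591 + √21))) = 674846*(√21/(231*(591 + √21))) = 674846*√21/(231*(591 + √21))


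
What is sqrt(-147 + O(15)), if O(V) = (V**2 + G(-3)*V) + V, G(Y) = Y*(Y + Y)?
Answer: 11*sqrt(3) ≈ 19.053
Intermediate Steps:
G(Y) = 2*Y**2 (G(Y) = Y*(2*Y) = 2*Y**2)
O(V) = V**2 + 19*V (O(V) = (V**2 + (2*(-3)**2)*V) + V = (V**2 + (2*9)*V) + V = (V**2 + 18*V) + V = V**2 + 19*V)
sqrt(-147 + O(15)) = sqrt(-147 + 15*(19 + 15)) = sqrt(-147 + 15*34) = sqrt(-147 + 510) = sqrt(363) = 11*sqrt(3)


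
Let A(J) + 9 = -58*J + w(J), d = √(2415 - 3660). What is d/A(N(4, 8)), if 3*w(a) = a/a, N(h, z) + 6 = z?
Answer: -3*I*√1245/374 ≈ -0.28303*I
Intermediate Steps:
N(h, z) = -6 + z
w(a) = ⅓ (w(a) = (a/a)/3 = (⅓)*1 = ⅓)
d = I*√1245 (d = √(-1245) = I*√1245 ≈ 35.285*I)
A(J) = -26/3 - 58*J (A(J) = -9 + (-58*J + ⅓) = -9 + (⅓ - 58*J) = -26/3 - 58*J)
d/A(N(4, 8)) = (I*√1245)/(-26/3 - 58*(-6 + 8)) = (I*√1245)/(-26/3 - 58*2) = (I*√1245)/(-26/3 - 116) = (I*√1245)/(-374/3) = (I*√1245)*(-3/374) = -3*I*√1245/374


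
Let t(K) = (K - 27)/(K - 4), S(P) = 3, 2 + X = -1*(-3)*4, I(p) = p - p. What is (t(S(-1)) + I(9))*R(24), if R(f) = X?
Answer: 240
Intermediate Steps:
I(p) = 0
X = 10 (X = -2 - 1*(-3)*4 = -2 + 3*4 = -2 + 12 = 10)
R(f) = 10
t(K) = (-27 + K)/(-4 + K)
(t(S(-1)) + I(9))*R(24) = ((-27 + 3)/(-4 + 3) + 0)*10 = (-24/(-1) + 0)*10 = (-1*(-24) + 0)*10 = (24 + 0)*10 = 24*10 = 240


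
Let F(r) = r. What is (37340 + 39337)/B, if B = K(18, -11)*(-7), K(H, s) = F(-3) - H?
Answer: 25559/49 ≈ 521.61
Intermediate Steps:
K(H, s) = -3 - H
B = 147 (B = (-3 - 1*18)*(-7) = (-3 - 18)*(-7) = -21*(-7) = 147)
(37340 + 39337)/B = (37340 + 39337)/147 = 76677*(1/147) = 25559/49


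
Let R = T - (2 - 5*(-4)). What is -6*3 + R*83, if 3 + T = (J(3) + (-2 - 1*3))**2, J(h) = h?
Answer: -1761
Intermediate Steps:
T = 1 (T = -3 + (3 + (-2 - 1*3))**2 = -3 + (3 + (-2 - 3))**2 = -3 + (3 - 5)**2 = -3 + (-2)**2 = -3 + 4 = 1)
R = -21 (R = 1 - (2 - 5*(-4)) = 1 - (2 + 20) = 1 - 1*22 = 1 - 22 = -21)
-6*3 + R*83 = -6*3 - 21*83 = -18 - 1743 = -1761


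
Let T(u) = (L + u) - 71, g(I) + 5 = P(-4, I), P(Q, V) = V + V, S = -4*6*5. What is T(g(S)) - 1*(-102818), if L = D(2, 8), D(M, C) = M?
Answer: 102504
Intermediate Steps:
S = -120 (S = -24*5 = -120)
P(Q, V) = 2*V
L = 2
g(I) = -5 + 2*I
T(u) = -69 + u (T(u) = (2 + u) - 71 = -69 + u)
T(g(S)) - 1*(-102818) = (-69 + (-5 + 2*(-120))) - 1*(-102818) = (-69 + (-5 - 240)) + 102818 = (-69 - 245) + 102818 = -314 + 102818 = 102504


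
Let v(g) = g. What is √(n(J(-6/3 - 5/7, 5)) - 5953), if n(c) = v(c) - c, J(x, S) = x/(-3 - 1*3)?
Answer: I*√5953 ≈ 77.156*I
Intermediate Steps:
J(x, S) = -x/6 (J(x, S) = x/(-3 - 3) = x/(-6) = x*(-⅙) = -x/6)
n(c) = 0 (n(c) = c - c = 0)
√(n(J(-6/3 - 5/7, 5)) - 5953) = √(0 - 5953) = √(-5953) = I*√5953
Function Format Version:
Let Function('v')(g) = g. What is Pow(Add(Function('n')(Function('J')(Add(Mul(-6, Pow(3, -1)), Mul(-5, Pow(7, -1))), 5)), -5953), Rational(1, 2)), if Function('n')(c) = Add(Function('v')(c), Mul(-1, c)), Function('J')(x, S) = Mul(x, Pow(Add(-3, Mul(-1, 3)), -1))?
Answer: Mul(I, Pow(5953, Rational(1, 2))) ≈ Mul(77.156, I)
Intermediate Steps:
Function('J')(x, S) = Mul(Rational(-1, 6), x) (Function('J')(x, S) = Mul(x, Pow(Add(-3, -3), -1)) = Mul(x, Pow(-6, -1)) = Mul(x, Rational(-1, 6)) = Mul(Rational(-1, 6), x))
Function('n')(c) = 0 (Function('n')(c) = Add(c, Mul(-1, c)) = 0)
Pow(Add(Function('n')(Function('J')(Add(Mul(-6, Pow(3, -1)), Mul(-5, Pow(7, -1))), 5)), -5953), Rational(1, 2)) = Pow(Add(0, -5953), Rational(1, 2)) = Pow(-5953, Rational(1, 2)) = Mul(I, Pow(5953, Rational(1, 2)))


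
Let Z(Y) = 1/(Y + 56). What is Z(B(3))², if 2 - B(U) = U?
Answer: 1/3025 ≈ 0.00033058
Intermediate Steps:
B(U) = 2 - U
Z(Y) = 1/(56 + Y)
Z(B(3))² = (1/(56 + (2 - 1*3)))² = (1/(56 + (2 - 3)))² = (1/(56 - 1))² = (1/55)² = 1/3025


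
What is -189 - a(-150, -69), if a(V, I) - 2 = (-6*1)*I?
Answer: -605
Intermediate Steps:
a(V, I) = 2 - 6*I (a(V, I) = 2 + (-6*1)*I = 2 - 6*I)
-189 - a(-150, -69) = -189 - (2 - 6*(-69)) = -189 - (2 + 414) = -189 - 1*416 = -189 - 416 = -605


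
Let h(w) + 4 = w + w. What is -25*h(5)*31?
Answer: -4650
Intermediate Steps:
h(w) = -4 + 2*w (h(w) = -4 + (w + w) = -4 + 2*w)
-25*h(5)*31 = -25*(-4 + 2*5)*31 = -25*(-4 + 10)*31 = -25*6*31 = -150*31 = -4650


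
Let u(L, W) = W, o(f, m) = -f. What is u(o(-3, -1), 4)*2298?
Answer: 9192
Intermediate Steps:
u(o(-3, -1), 4)*2298 = 4*2298 = 9192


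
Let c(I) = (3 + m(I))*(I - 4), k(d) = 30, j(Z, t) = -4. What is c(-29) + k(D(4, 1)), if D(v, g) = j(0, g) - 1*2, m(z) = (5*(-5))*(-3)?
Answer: -2544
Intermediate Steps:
m(z) = 75 (m(z) = -25*(-3) = 75)
D(v, g) = -6 (D(v, g) = -4 - 1*2 = -4 - 2 = -6)
c(I) = -312 + 78*I (c(I) = (3 + 75)*(I - 4) = 78*(-4 + I) = -312 + 78*I)
c(-29) + k(D(4, 1)) = (-312 + 78*(-29)) + 30 = (-312 - 2262) + 30 = -2574 + 30 = -2544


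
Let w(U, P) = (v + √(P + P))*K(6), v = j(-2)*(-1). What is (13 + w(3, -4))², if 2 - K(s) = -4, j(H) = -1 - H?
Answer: -239 + 168*I*√2 ≈ -239.0 + 237.59*I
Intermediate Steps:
K(s) = 6 (K(s) = 2 - 1*(-4) = 2 + 4 = 6)
v = -1 (v = (-1 - 1*(-2))*(-1) = (-1 + 2)*(-1) = 1*(-1) = -1)
w(U, P) = -6 + 6*√2*√P (w(U, P) = (-1 + √(P + P))*6 = (-1 + √(2*P))*6 = (-1 + √2*√P)*6 = -6 + 6*√2*√P)
(13 + w(3, -4))² = (13 + (-6 + 6*√2*√(-4)))² = (13 + (-6 + 6*√2*(2*I)))² = (13 + (-6 + 12*I*√2))² = (7 + 12*I*√2)²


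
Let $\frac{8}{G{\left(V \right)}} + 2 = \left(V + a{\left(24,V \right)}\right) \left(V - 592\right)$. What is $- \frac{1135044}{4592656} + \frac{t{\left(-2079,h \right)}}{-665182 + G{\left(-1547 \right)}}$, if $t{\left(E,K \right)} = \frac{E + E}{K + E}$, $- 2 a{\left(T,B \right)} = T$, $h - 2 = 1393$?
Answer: $- \frac{36462433491007716}{147530159115591995} \approx -0.24715$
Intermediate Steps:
$h = 1395$ ($h = 2 + 1393 = 1395$)
$a{\left(T,B \right)} = - \frac{T}{2}$
$t{\left(E,K \right)} = \frac{2 E}{E + K}$
$G{\left(V \right)} = \frac{8}{-2 + \left(-592 + V\right) \left(-12 + V\right)}$ ($G{\left(V \right)} = \frac{8}{-2 + \left(V - 12\right) \left(V - 592\right)} = \frac{8}{-2 + \left(V - 12\right) \left(-592 + V\right)} = \frac{8}{-2 + \left(-12 + V\right) \left(-592 + V\right)} = \frac{8}{-2 + \left(-592 + V\right) \left(-12 + V\right)}$)
$- \frac{1135044}{4592656} + \frac{t{\left(-2079,h \right)}}{-665182 + G{\left(-1547 \right)}} = - \frac{1135044}{4592656} + \frac{2 \left(-2079\right) \frac{1}{-2079 + 1395}}{-665182 + \frac{8}{7102 + \left(-1547\right)^{2} - -934388}} = \left(-1135044\right) \frac{1}{4592656} + \frac{2 \left(-2079\right) \frac{1}{-684}}{-665182 + \frac{8}{7102 + 2393209 + 934388}} = - \frac{6921}{28004} + \frac{2 \left(-2079\right) \left(- \frac{1}{684}\right)}{-665182 + \frac{8}{3334699}} = - \frac{6921}{28004} + \frac{231}{38 \left(-665182 + 8 \cdot \frac{1}{3334699}\right)} = - \frac{6921}{28004} + \frac{231}{38 \left(-665182 + \frac{8}{3334699}\right)} = - \frac{6921}{28004} + \frac{231}{38 \left(- \frac{2218181750210}{3334699}\right)} = - \frac{6921}{28004} + \frac{231}{38} \left(- \frac{3334699}{2218181750210}\right) = - \frac{6921}{28004} - \frac{770315469}{84290906507980} = - \frac{36462433491007716}{147530159115591995}$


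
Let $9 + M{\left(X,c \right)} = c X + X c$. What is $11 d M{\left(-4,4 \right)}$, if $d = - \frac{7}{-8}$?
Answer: $- \frac{3157}{8} \approx -394.63$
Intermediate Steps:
$d = \frac{7}{8}$ ($d = \left(-7\right) \left(- \frac{1}{8}\right) = \frac{7}{8} \approx 0.875$)
$M{\left(X,c \right)} = -9 + 2 X c$ ($M{\left(X,c \right)} = -9 + \left(c X + X c\right) = -9 + \left(X c + X c\right) = -9 + 2 X c$)
$11 d M{\left(-4,4 \right)} = 11 \cdot \frac{7}{8} \left(-9 + 2 \left(-4\right) 4\right) = \frac{77 \left(-9 - 32\right)}{8} = \frac{77}{8} \left(-41\right) = - \frac{3157}{8}$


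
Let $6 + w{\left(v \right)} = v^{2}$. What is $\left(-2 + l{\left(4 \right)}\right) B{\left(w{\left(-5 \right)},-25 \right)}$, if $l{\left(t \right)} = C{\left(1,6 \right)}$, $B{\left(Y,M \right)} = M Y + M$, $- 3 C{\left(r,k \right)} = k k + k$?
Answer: $8000$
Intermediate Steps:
$w{\left(v \right)} = -6 + v^{2}$
$C{\left(r,k \right)} = - \frac{k}{3} - \frac{k^{2}}{3}$ ($C{\left(r,k \right)} = - \frac{k k + k}{3} = - \frac{k^{2} + k}{3} = - \frac{k + k^{2}}{3} = - \frac{k}{3} - \frac{k^{2}}{3}$)
$B{\left(Y,M \right)} = M + M Y$
$l{\left(t \right)} = -14$ ($l{\left(t \right)} = \left(- \frac{1}{3}\right) 6 \left(1 + 6\right) = \left(- \frac{1}{3}\right) 6 \cdot 7 = -14$)
$\left(-2 + l{\left(4 \right)}\right) B{\left(w{\left(-5 \right)},-25 \right)} = \left(-2 - 14\right) \left(- 25 \left(1 - \left(6 - \left(-5\right)^{2}\right)\right)\right) = - 16 \left(- 25 \left(1 + \left(-6 + 25\right)\right)\right) = - 16 \left(- 25 \left(1 + 19\right)\right) = - 16 \left(\left(-25\right) 20\right) = \left(-16\right) \left(-500\right) = 8000$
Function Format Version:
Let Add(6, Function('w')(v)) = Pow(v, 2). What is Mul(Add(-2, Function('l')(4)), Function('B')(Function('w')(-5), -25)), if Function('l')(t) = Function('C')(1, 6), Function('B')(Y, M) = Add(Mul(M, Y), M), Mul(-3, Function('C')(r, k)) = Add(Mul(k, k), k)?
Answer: 8000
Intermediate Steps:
Function('w')(v) = Add(-6, Pow(v, 2))
Function('C')(r, k) = Add(Mul(Rational(-1, 3), k), Mul(Rational(-1, 3), Pow(k, 2))) (Function('C')(r, k) = Mul(Rational(-1, 3), Add(Mul(k, k), k)) = Mul(Rational(-1, 3), Add(Pow(k, 2), k)) = Mul(Rational(-1, 3), Add(k, Pow(k, 2))) = Add(Mul(Rational(-1, 3), k), Mul(Rational(-1, 3), Pow(k, 2))))
Function('B')(Y, M) = Add(M, Mul(M, Y))
Function('l')(t) = -14 (Function('l')(t) = Mul(Rational(-1, 3), 6, Add(1, 6)) = Mul(Rational(-1, 3), 6, 7) = -14)
Mul(Add(-2, Function('l')(4)), Function('B')(Function('w')(-5), -25)) = Mul(Add(-2, -14), Mul(-25, Add(1, Add(-6, Pow(-5, 2))))) = Mul(-16, Mul(-25, Add(1, Add(-6, 25)))) = Mul(-16, Mul(-25, Add(1, 19))) = Mul(-16, Mul(-25, 20)) = Mul(-16, -500) = 8000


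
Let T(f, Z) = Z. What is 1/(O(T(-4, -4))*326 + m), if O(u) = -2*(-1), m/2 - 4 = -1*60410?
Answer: -1/120160 ≈ -8.3222e-6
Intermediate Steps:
m = -120812 (m = 8 + 2*(-1*60410) = 8 + 2*(-60410) = 8 - 120820 = -120812)
O(u) = 2
1/(O(T(-4, -4))*326 + m) = 1/(2*326 - 120812) = 1/(652 - 120812) = 1/(-120160) = -1/120160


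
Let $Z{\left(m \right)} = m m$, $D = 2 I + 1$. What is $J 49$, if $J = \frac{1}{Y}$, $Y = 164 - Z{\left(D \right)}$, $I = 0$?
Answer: $\frac{49}{163} \approx 0.30061$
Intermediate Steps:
$D = 1$ ($D = 2 \cdot 0 + 1 = 0 + 1 = 1$)
$Z{\left(m \right)} = m^{2}$
$Y = 163$ ($Y = 164 - 1^{2} = 164 - 1 = 163$)
$J = \frac{1}{163} \approx 0.006135$
$J 49 = \frac{1}{163} \cdot 49 = \frac{49}{163}$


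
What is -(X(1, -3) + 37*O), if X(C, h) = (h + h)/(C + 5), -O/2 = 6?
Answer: 445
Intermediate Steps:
O = -12 (O = -2*6 = -12)
X(C, h) = 2*h/(5 + C) (X(C, h) = (2*h)/(5 + C) = 2*h/(5 + C))
-(X(1, -3) + 37*O) = -(2*(-3)/(5 + 1) + 37*(-12)) = -(2*(-3)/6 - 444) = -(2*(-3)*(1/6) - 444) = -(-1 - 444) = -1*(-445) = 445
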